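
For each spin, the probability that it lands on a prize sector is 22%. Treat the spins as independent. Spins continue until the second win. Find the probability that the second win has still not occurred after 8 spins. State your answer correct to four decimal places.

Needing more than 8 spins ⇔ fewer than 2 successes in the first 8. With X ~ Binomial(8, 0.22), P(Y > 8) = P(X ≤ 1).
  k=0: C(8,0)·0.22^0·0.78^8 = 0.137011
  k=1: C(8,1)·0.22^1·0.78^7 = 0.309154
P(X ≤ 1) = 0.446165

0.4462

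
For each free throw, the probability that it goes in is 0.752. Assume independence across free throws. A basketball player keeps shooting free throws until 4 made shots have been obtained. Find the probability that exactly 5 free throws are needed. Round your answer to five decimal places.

0.31724

Y = trial on which the fourth success occurs; negative binomial, r=4, p=0.752.
P(Y=5) = C(4,3) · p^4 · (1−p)^1
= 4 · 0.31979 · 0.248 = 0.3172364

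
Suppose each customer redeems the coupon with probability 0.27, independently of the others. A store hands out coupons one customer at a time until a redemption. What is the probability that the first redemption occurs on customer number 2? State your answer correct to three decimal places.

0.197

Geometric (trials to first success), p = 0.27.
P(Y = 2) = (1−p)^1 · p = 0.73 · 0.27 = 0.19710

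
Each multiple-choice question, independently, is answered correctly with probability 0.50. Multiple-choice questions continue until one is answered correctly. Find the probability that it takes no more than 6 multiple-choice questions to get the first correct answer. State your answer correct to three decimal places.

0.984

Y = number of multiple-choice questions to the first success; geometric, p = 0.50.
P(Y ≤ 6) = 1 − (1−p)^6 = 1 − 0.01562 = 0.98438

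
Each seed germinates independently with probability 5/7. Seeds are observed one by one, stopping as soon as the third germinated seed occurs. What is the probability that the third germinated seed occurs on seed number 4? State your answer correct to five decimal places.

0.31237

Y = trial on which the third success occurs; negative binomial, r=3, p=0.714286.
P(Y=4) = C(3,2) · p^3 · (1−p)^1
= 3 · 0.36443 · 0.28571 = 0.3123698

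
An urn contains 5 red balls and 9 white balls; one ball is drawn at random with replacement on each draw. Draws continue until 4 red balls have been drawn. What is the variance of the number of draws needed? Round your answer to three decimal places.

Y = total draws until the fourth success; negative binomial with r=4, p=0.357143.
Var(Y) = r(1−p)/p² = 4·0.642857 / 0.357143² = 20.16000

20.160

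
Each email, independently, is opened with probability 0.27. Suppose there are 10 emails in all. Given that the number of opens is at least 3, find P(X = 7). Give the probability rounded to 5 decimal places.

X ~ Binomial(10, 0.27). Want P(X=7 | X≥3) = P(X=7) / P(X≥3).
P(X=7) = C(10,7)·0.27^7·0.73^3 = 0.0048831
P(X≥3) = 1 − 0.0429763 − 0.1589533 − 0.2645592 = 0.5335112
Ratio = 0.0048831 / 0.5335112 = 0.0091528

0.00915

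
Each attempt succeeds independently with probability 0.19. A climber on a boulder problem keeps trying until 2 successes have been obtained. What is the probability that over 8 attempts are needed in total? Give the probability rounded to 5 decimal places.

Needing more than 8 attempts ⇔ fewer than 2 successes in the first 8. With X ~ Binomial(8, 0.19), P(Y > 8) = P(X ≤ 1).
  k=0: C(8,0)·0.19^0·0.81^8 = 0.1853020
  k=1: C(8,1)·0.19^1·0.81^7 = 0.3477272
P(X ≤ 1) = 0.5330293

0.53303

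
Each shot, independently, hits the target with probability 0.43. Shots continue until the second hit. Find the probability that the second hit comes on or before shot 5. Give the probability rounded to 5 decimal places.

Finishing within 5 shots ⇔ at least 2 successes in the first 5. With X ~ Binomial(5, 0.43), P(Y ≤ 5) = 1 − P(X ≤ 1).
  k=0: C(5,0)·0.43^0·0.57^5 = 0.0601692
  k=1: C(5,1)·0.43^1·0.57^4 = 0.2269540
1 − 0.2871232 = 0.7128768

0.71288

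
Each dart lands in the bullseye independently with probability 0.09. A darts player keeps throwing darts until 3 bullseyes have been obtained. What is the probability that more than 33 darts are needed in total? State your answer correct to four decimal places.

Needing more than 33 darts ⇔ fewer than 3 successes in the first 33. With X ~ Binomial(33, 0.09), P(Y > 33) = P(X ≤ 2).
  k=0: C(33,0)·0.09^0·0.91^33 = 0.044501
  k=1: C(33,1)·0.09^1·0.91^32 = 0.145238
  k=2: C(33,2)·0.09^2·0.91^31 = 0.229828
P(X ≤ 2) = 0.419566

0.4196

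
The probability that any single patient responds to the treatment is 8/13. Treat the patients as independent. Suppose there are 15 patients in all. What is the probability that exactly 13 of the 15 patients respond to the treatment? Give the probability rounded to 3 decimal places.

X ~ Binomial(n=15, p=0.615385).
P(X=13) = C(15,13) · p^13 · (1−p)^2
= 105 · 0.0018151 · 0.14793 = 0.02819

0.028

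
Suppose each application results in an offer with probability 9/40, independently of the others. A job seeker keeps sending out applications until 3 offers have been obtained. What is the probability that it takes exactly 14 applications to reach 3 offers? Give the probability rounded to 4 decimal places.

0.0538

Y = trial on which the third success occurs; negative binomial, r=3, p=0.225.
P(Y=14) = C(13,2) · p^3 · (1−p)^11
= 78 · 0.011391 · 0.060579 = 0.053822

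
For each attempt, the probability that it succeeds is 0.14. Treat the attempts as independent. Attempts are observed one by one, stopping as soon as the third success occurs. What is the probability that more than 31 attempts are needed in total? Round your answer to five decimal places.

Needing more than 31 attempts ⇔ fewer than 3 successes in the first 31. With X ~ Binomial(31, 0.14), P(Y > 31) = P(X ≤ 2).
  k=0: C(31,0)·0.14^0·0.86^31 = 0.0093208
  k=1: C(31,1)·0.14^1·0.86^30 = 0.0470374
  k=2: C(31,2)·0.14^2·0.86^29 = 0.1148588
P(X ≤ 2) = 0.1712169

0.17122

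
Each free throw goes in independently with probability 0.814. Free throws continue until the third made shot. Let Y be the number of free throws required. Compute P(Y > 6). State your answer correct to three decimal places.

0.013

Needing more than 6 free throws ⇔ fewer than 3 successes in the first 6. With X ~ Binomial(6, 0.814), P(Y > 6) = P(X ≤ 2).
  k=0: C(6,0)·0.814^0·0.186^6 = 0.00004
  k=1: C(6,1)·0.814^1·0.186^5 = 0.00109
  k=2: C(6,2)·0.814^2·0.186^4 = 0.01190
P(X ≤ 2) = 0.01302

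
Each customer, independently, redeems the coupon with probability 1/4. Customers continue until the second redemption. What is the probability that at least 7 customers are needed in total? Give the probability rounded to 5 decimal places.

0.53394

Needing more than 6 customers ⇔ fewer than 2 successes in the first 6. With X ~ Binomial(6, 0.25), P(Y > 6) = P(X ≤ 1).
  k=0: C(6,0)·0.25^0·0.75^6 = 0.1779785
  k=1: C(6,1)·0.25^1·0.75^5 = 0.3559570
P(X ≤ 1) = 0.5339355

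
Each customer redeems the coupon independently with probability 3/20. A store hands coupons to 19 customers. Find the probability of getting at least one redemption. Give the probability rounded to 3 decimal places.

0.954

P(at least one) = 1 − P(none) = 1 − (1 − 0.15)^19
= 1 − 0.04560 = 0.95440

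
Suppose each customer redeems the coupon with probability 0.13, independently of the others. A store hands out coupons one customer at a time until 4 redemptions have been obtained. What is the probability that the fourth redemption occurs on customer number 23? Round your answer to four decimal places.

0.0312

Y = trial on which the fourth success occurs; negative binomial, r=4, p=0.13.
P(Y=23) = C(22,3) · p^4 · (1−p)^19
= 1540 · 0.00028561 · 0.070936 = 0.031200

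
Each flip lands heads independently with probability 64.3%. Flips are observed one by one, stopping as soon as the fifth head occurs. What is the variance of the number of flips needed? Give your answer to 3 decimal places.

4.317

Y = total flips until the fifth success; negative binomial with r=5, p=0.643.
Var(Y) = r(1−p)/p² = 5·0.357 / 0.643² = 4.31734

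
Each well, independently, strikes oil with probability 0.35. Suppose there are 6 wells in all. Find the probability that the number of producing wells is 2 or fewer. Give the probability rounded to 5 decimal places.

X ~ Binomial(6, 0.35); P(X ≤ 2) = Σ C(6,k) p^k (1−p)^(6−k) over k:
  k=0: C(6,0)·0.35^0·0.65^6 = 0.0754189
  k=1: C(6,1)·0.35^1·0.65^5 = 0.2436610
  k=2: C(6,2)·0.35^2·0.65^4 = 0.3280052
Total = 0.6470852

0.64709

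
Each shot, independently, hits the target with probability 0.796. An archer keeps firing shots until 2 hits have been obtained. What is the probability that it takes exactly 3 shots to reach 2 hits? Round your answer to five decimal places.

Y = trial on which the second success occurs; negative binomial, r=2, p=0.796.
P(Y=3) = C(2,1) · p^2 · (1−p)^1
= 2 · 0.63362 · 0.204 = 0.2585153

0.25852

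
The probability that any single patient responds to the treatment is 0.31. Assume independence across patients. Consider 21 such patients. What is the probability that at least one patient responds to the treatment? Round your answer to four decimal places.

P(at least one) = 1 − P(none) = 1 − (1 − 0.31)^21
= 1 − 0.000413 = 0.999587

0.9996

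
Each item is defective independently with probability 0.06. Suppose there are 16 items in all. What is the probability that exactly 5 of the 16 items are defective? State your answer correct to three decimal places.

0.002

X ~ Binomial(n=16, p=0.06).
P(X=5) = C(16,5) · p^5 · (1−p)^11
= 4368 · 7.776e-07 · 0.5063 = 0.00172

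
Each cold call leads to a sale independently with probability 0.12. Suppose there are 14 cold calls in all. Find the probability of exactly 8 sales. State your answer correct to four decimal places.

X ~ Binomial(n=14, p=0.12).
P(X=8) = C(14,8) · p^8 · (1−p)^6
= 3003 · 4.2998e-08 · 0.4644 = 0.000060

0.0001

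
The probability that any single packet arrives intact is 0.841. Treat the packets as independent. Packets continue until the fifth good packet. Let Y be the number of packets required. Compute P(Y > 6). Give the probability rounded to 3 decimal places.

0.245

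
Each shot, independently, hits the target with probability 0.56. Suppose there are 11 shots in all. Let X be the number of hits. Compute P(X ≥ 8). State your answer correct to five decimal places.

0.20999

X ~ Binomial(11, 0.56); P(X ≥ 8) = Σ C(11,k) p^k (1−p)^(11−k) over k:
  k=8: C(11,8)·0.56^8·0.44^3 = 0.1359397
  k=9: C(11,9)·0.56^9·0.44^2 = 0.0576714
  k=10: C(11,10)·0.56^10·0.44^1 = 0.0146800
  k=11: C(11,11)·0.56^11·0.44^0 = 0.0016985
Total = 0.2099895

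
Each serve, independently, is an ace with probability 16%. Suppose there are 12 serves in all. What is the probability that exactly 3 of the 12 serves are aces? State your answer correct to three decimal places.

X ~ Binomial(n=12, p=0.16).
P(X=3) = C(12,3) · p^3 · (1−p)^9
= 220 · 0.004096 · 0.20822 = 0.18763

0.188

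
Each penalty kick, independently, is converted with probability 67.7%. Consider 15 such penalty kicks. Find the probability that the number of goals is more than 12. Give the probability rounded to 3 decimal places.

0.092

X ~ Binomial(15, 0.677); P(X ≥ 13) = Σ C(15,k) p^k (1−p)^(15−k) over k:
  k=13: C(15,13)·0.677^13·0.323^2 = 0.06875
  k=14: C(15,14)·0.677^14·0.323^1 = 0.02058
  k=15: C(15,15)·0.677^15·0.323^0 = 0.00288
Total = 0.09221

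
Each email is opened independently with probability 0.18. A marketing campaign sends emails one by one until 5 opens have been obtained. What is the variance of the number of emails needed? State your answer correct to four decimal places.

126.5432

Y = total emails until the fifth success; negative binomial with r=5, p=0.18.
Var(Y) = r(1−p)/p² = 5·0.82 / 0.18² = 126.543210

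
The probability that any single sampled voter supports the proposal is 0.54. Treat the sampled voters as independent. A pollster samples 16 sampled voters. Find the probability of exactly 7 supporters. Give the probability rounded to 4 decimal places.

0.1413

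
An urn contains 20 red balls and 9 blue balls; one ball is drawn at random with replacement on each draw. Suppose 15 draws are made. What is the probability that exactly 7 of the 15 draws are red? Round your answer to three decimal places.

0.041

X ~ Binomial(n=15, p=0.689655).
P(X=7) = C(15,7) · p^7 · (1−p)^8
= 6435 · 0.074203 · 8.6051e-05 = 0.04109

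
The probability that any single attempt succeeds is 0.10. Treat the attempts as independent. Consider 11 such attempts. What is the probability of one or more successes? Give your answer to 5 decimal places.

P(at least one) = 1 − P(none) = 1 − (1 − 0.10)^11
= 1 − 0.3138106 = 0.6861894

0.68619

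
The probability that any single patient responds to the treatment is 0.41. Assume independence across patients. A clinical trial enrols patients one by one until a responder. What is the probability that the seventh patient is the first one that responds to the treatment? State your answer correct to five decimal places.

0.01729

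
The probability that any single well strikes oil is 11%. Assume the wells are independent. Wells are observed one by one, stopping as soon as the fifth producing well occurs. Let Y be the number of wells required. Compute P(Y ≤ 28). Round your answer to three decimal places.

Finishing within 28 wells ⇔ at least 5 successes in the first 28. With X ~ Binomial(28, 0.11), P(Y ≤ 28) = 1 − P(X ≤ 4).
  k=0: C(28,0)·0.11^0·0.89^28 = 0.03828
  k=1: C(28,1)·0.11^1·0.89^27 = 0.13246
  k=2: C(28,2)·0.11^2·0.89^26 = 0.22101
  k=3: C(28,3)·0.11^3·0.89^25 = 0.23674
  k=4: C(28,4)·0.11^4·0.89^24 = 0.18288
1 − 0.81136 = 0.18864

0.189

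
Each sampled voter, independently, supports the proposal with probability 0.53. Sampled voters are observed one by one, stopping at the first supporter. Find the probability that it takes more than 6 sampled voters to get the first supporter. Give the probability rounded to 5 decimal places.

Y = number of sampled voters to the first success; geometric, p = 0.53.
P(Y > 6) = P(first 6 all fail) = (1−p)^6 = 0.0107792

0.01078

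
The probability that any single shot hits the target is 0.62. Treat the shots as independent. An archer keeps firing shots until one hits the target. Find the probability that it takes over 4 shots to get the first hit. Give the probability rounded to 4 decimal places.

Y = number of shots to the first success; geometric, p = 0.62.
P(Y > 4) = P(first 4 all fail) = (1−p)^4 = 0.020851

0.0209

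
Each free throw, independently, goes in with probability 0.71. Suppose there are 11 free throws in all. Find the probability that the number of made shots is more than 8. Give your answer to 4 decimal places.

X ~ Binomial(11, 0.71); P(X ≥ 9) = Σ C(11,k) p^k (1−p)^(11−k) over k:
  k=9: C(11,9)·0.71^9·0.29^2 = 0.212072
  k=10: C(11,10)·0.71^10·0.29^1 = 0.103842
  k=11: C(11,11)·0.71^11·0.29^0 = 0.023112
Total = 0.339027

0.3390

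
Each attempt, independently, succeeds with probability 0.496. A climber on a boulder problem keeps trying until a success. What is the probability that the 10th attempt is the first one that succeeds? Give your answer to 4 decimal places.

0.0010

Geometric (trials to first success), p = 0.496.
P(Y = 10) = (1−p)^9 · p = 0.0020983 · 0.496 = 0.001041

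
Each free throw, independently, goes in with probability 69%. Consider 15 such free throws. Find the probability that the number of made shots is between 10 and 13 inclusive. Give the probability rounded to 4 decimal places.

0.6620

X ~ Binomial(15, 0.69); P(10 ≤ X ≤ 13) = Σ C(15,k) p^k (1−p)^(15−k) over k:
  k=10: C(15,10)·0.69^10·0.31^5 = 0.210307
  k=11: C(15,11)·0.69^11·0.31^4 = 0.212774
  k=12: C(15,12)·0.69^12·0.31^3 = 0.157865
  k=13: C(15,13)·0.69^13·0.31^2 = 0.081087
Total = 0.662034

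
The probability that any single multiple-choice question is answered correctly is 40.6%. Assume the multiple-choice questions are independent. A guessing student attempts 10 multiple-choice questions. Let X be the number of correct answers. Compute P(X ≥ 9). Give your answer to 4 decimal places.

0.0019

X ~ Binomial(10, 0.406); P(X ≥ 9) = Σ C(10,k) p^k (1−p)^(10−k) over k:
  k=9: C(10,9)·0.406^9·0.594^1 = 0.001780
  k=10: C(10,10)·0.406^10·0.594^0 = 0.000122
Total = 0.001902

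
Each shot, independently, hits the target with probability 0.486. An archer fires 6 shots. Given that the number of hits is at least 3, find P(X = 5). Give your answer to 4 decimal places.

0.1328

X ~ Binomial(6, 0.486). Want P(X=5 | X≥3) = P(X=5) / P(X≥3).
P(X=5) = C(6,5)·0.486^5·0.514^1 = 0.083617
P(X≥3) = 1 − 0.018441 − 0.104617 − 0.247296 = 0.629647
Ratio = 0.083617 / 0.629647 = 0.132800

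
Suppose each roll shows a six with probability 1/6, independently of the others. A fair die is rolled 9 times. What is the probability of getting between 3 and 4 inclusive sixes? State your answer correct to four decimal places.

X ~ Binomial(9, 0.166667); P(3 ≤ X ≤ 4) = Σ C(9,k) p^k (1−p)^(9−k) over k:
  k=3: C(9,3)·0.166667^3·0.833333^6 = 0.130238
  k=4: C(9,4)·0.166667^4·0.833333^5 = 0.039071
Total = 0.169310

0.1693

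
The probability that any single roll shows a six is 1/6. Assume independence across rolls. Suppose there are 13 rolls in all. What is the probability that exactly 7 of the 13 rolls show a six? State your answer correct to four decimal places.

0.0021

X ~ Binomial(n=13, p=0.166667).
P(X=7) = C(13,7) · p^7 · (1−p)^6
= 1716 · 3.5722e-06 · 0.3349 = 0.002053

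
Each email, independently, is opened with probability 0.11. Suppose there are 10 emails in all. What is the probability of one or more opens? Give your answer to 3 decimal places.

0.688

P(at least one) = 1 − P(none) = 1 − (1 − 0.11)^10
= 1 − 0.31182 = 0.68818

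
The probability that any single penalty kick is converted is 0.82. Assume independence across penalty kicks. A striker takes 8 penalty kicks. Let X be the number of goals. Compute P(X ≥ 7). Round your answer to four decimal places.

X ~ Binomial(8, 0.82); P(X ≥ 7) = Σ C(8,k) p^k (1−p)^(8−k) over k:
  k=7: C(8,7)·0.82^7·0.18^1 = 0.358971
  k=8: C(8,8)·0.82^8·0.18^0 = 0.204414
Total = 0.563385

0.5634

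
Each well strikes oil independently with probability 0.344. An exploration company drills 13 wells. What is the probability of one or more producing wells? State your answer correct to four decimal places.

P(at least one) = 1 − P(none) = 1 − (1 − 0.344)^13
= 1 − 0.004166 = 0.995834

0.9958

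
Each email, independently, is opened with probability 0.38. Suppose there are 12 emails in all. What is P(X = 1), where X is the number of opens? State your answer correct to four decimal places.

X ~ Binomial(n=12, p=0.38).
P(X=1) = C(12,1) · p^1 · (1−p)^11
= 12 · 0.38 · 0.0052037 = 0.023729

0.0237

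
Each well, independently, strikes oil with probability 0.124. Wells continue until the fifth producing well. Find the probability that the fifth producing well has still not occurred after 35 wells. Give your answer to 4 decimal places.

Needing more than 35 wells ⇔ fewer than 5 successes in the first 35. With X ~ Binomial(35, 0.124), P(Y > 35) = P(X ≤ 4).
  k=0: C(35,0)·0.124^0·0.876^35 = 0.009719
  k=1: C(35,1)·0.124^1·0.876^34 = 0.048154
  k=2: C(35,2)·0.124^2·0.876^33 = 0.115877
  k=3: C(35,3)·0.124^3·0.876^32 = 0.180429
  k=4: C(35,4)·0.124^4·0.876^31 = 0.204321
P(X ≤ 4) = 0.558500

0.5585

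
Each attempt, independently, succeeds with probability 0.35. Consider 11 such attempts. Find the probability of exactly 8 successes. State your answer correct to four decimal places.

X ~ Binomial(n=11, p=0.35).
P(X=8) = C(11,8) · p^8 · (1−p)^3
= 165 · 0.00022519 · 0.27463 = 0.010204

0.0102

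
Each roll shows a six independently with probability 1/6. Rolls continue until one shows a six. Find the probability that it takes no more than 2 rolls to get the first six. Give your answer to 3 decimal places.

0.306

Y = number of rolls to the first success; geometric, p = 0.166667.
P(Y ≤ 2) = 1 − (1−p)^2 = 1 − 0.69444 = 0.30556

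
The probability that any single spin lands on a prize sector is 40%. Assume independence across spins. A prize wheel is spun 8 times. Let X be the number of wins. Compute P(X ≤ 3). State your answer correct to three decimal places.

X ~ Binomial(8, 0.40); P(X ≤ 3) = Σ C(8,k) p^k (1−p)^(8−k) over k:
  k=0: C(8,0)·0.40^0·0.60^8 = 0.01680
  k=1: C(8,1)·0.40^1·0.60^7 = 0.08958
  k=2: C(8,2)·0.40^2·0.60^6 = 0.20902
  k=3: C(8,3)·0.40^3·0.60^5 = 0.27869
Total = 0.59409

0.594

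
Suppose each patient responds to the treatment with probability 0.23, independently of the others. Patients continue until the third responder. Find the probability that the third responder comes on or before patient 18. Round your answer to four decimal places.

0.8187

Finishing within 18 patients ⇔ at least 3 successes in the first 18. With X ~ Binomial(18, 0.23), P(Y ≤ 18) = 1 − P(X ≤ 2).
  k=0: C(18,0)·0.23^0·0.77^18 = 0.009054
  k=1: C(18,1)·0.23^1·0.77^17 = 0.048679
  k=2: C(18,2)·0.23^2·0.77^16 = 0.123594
1 − 0.181327 = 0.818673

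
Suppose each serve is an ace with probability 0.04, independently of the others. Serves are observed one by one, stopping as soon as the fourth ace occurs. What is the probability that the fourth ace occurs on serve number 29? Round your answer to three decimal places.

Y = trial on which the fourth success occurs; negative binomial, r=4, p=0.04.
P(Y=29) = C(28,3) · p^4 · (1−p)^25
= 3276 · 2.56e-06 · 0.3604 = 0.00302

0.003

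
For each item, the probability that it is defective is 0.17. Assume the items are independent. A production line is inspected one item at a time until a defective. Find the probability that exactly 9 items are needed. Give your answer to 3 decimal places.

Geometric (trials to first success), p = 0.17.
P(Y = 9) = (1−p)^8 · p = 0.22523 · 0.17 = 0.03829

0.038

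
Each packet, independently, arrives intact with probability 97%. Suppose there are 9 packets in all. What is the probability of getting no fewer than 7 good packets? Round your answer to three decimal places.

X ~ Binomial(9, 0.97); P(X ≥ 7) = Σ C(9,k) p^k (1−p)^(9−k) over k:
  k=7: C(9,7)·0.97^7·0.03^2 = 0.02618
  k=8: C(9,8)·0.97^8·0.03^1 = 0.21161
  k=9: C(9,9)·0.97^9·0.03^0 = 0.76023
Total = 0.99802

0.998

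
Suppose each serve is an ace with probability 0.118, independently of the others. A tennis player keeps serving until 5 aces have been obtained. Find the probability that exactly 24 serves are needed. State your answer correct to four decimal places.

0.0186

Y = trial on which the fifth success occurs; negative binomial, r=5, p=0.118.
P(Y=24) = C(23,4) · p^5 · (1−p)^19
= 8855 · 2.2878e-05 · 0.092024 = 0.018642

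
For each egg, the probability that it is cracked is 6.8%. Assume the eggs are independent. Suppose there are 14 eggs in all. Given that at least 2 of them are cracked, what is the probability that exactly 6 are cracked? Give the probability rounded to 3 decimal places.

X ~ Binomial(14, 0.068). Want P(X=6 | X≥2) = P(X=6) / P(X≥2).
P(X=6) = C(14,6)·0.068^6·0.932^8 = 0.00017
P(X≥2) = 1 − 0.37310 − 0.38110 = 0.24580
Ratio = 0.00017 / 0.24580 = 0.00069

0.001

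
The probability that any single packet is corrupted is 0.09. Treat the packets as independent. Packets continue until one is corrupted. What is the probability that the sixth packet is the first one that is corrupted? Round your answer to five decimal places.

0.05616

Geometric (trials to first success), p = 0.09.
P(Y = 6) = (1−p)^5 · p = 0.62403 · 0.09 = 0.0561629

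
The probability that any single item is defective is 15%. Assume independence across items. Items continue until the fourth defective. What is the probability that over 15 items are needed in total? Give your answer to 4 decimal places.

Needing more than 15 items ⇔ fewer than 4 successes in the first 15. With X ~ Binomial(15, 0.15), P(Y > 15) = P(X ≤ 3).
  k=0: C(15,0)·0.15^0·0.85^15 = 0.087354
  k=1: C(15,1)·0.15^1·0.85^14 = 0.231232
  k=2: C(15,2)·0.15^2·0.85^13 = 0.285639
  k=3: C(15,3)·0.15^3·0.85^12 = 0.218430
P(X ≤ 3) = 0.822655

0.8227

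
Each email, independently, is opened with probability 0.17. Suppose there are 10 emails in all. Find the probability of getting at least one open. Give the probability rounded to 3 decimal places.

P(at least one) = 1 − P(none) = 1 − (1 − 0.17)^10
= 1 − 0.15516 = 0.84484

0.845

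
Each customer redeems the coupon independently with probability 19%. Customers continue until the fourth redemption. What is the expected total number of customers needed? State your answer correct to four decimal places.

21.0526

Y = total customers until the fourth success; negative binomial with r=4, p=0.19.
E[Y] = r / p = 4 / 0.19 = 21.052632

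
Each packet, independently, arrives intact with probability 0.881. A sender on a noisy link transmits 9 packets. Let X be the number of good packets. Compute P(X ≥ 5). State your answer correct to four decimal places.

0.9980

X ~ Binomial(9, 0.881); P(X ≥ 5) = Σ C(9,k) p^k (1−p)^(9−k) over k:
  k=5: C(9,5)·0.881^5·0.119^4 = 0.013410
  k=6: C(9,6)·0.881^6·0.119^3 = 0.066187
  k=7: C(9,7)·0.881^7·0.119^2 = 0.210004
  k=8: C(9,8)·0.881^8·0.119^1 = 0.388684
  k=9: C(9,9)·0.881^9·0.119^0 = 0.319730
Total = 0.998016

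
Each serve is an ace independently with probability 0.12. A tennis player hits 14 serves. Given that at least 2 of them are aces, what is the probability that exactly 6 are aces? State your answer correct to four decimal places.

0.0063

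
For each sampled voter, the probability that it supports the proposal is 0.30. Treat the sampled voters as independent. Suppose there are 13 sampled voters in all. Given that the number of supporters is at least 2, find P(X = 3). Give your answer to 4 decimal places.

X ~ Binomial(13, 0.30). Want P(X=3 | X≥2) = P(X=3) / P(X≥2).
P(X=3) = C(13,3)·0.30^3·0.70^10 = 0.218127
P(X≥2) = 1 − 0.009689 − 0.053981 = 0.936330
Ratio = 0.218127 / 0.936330 = 0.232960

0.2330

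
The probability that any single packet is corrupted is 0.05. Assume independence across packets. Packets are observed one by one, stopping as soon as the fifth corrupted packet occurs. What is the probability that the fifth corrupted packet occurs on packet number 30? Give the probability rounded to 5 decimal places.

Y = trial on which the fifth success occurs; negative binomial, r=5, p=0.05.
P(Y=30) = C(29,4) · p^5 · (1−p)^25
= 23751 · 3.125e-07 · 0.27739 = 0.0020588

0.00206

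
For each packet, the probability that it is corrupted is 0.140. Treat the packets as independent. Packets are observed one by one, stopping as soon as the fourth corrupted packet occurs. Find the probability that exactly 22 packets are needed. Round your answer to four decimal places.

Y = trial on which the fourth success occurs; negative binomial, r=4, p=0.14.
P(Y=22) = C(21,3) · p^4 · (1−p)^18
= 1330 · 0.00038416 · 0.066217 = 0.033833

0.0338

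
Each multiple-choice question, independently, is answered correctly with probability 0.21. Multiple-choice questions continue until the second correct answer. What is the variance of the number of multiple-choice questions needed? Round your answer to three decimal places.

35.828

Y = total multiple-choice questions until the second success; negative binomial with r=2, p=0.21.
Var(Y) = r(1−p)/p² = 2·0.79 / 0.21² = 35.82766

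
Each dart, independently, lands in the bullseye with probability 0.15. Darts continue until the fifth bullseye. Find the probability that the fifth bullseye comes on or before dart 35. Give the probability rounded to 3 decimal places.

0.619

Finishing within 35 darts ⇔ at least 5 successes in the first 35. With X ~ Binomial(35, 0.15), P(Y ≤ 35) = 1 − P(X ≤ 4).
  k=0: C(35,0)·0.15^0·0.85^35 = 0.00339
  k=1: C(35,1)·0.15^1·0.85^34 = 0.02091
  k=2: C(35,2)·0.15^2·0.85^33 = 0.06274
  k=3: C(35,3)·0.15^3·0.85^32 = 0.12178
  k=4: C(35,4)·0.15^4·0.85^31 = 0.17193
1 − 0.38075 = 0.61925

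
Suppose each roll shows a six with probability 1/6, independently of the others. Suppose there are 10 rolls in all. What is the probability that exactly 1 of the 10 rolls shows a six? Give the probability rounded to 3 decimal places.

0.323

X ~ Binomial(n=10, p=0.166667).
P(X=1) = C(10,1) · p^1 · (1−p)^9
= 10 · 0.16667 · 0.19381 = 0.32301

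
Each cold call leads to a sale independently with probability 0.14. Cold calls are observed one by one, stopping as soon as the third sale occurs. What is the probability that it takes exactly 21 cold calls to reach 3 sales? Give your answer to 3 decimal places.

0.035

Y = trial on which the third success occurs; negative binomial, r=3, p=0.14.
P(Y=21) = C(20,2) · p^3 · (1−p)^18
= 190 · 0.002744 · 0.066217 = 0.03452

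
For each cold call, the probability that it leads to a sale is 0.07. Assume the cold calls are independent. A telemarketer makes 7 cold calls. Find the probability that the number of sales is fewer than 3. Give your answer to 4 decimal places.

0.9903

X ~ Binomial(7, 0.07); P(X ≤ 2) = Σ C(7,k) p^k (1−p)^(7−k) over k:
  k=0: C(7,0)·0.07^0·0.93^7 = 0.601701
  k=1: C(7,1)·0.07^1·0.93^6 = 0.317025
  k=2: C(7,2)·0.07^2·0.93^5 = 0.071586
Total = 0.990312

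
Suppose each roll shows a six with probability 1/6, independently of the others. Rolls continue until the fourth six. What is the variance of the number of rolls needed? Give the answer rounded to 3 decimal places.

Y = total rolls until the fourth success; negative binomial with r=4, p=0.166667.
Var(Y) = r(1−p)/p² = 4·0.833333 / 0.166667² = 120.00000

120.000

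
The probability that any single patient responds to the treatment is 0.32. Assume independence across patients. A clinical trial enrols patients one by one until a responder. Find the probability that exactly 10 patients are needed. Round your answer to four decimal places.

0.0099

Geometric (trials to first success), p = 0.32.
P(Y = 10) = (1−p)^9 · p = 0.031087 · 0.32 = 0.009948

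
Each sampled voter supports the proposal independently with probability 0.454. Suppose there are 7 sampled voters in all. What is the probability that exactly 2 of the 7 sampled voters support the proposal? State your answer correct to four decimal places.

0.2100

X ~ Binomial(n=7, p=0.454).
P(X=2) = C(7,2) · p^2 · (1−p)^5
= 21 · 0.20612 · 0.048525 = 0.210036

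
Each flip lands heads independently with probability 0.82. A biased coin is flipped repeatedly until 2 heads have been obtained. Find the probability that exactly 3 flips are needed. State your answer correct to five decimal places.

0.24206

Y = trial on which the second success occurs; negative binomial, r=2, p=0.82.
P(Y=3) = C(2,1) · p^2 · (1−p)^1
= 2 · 0.6724 · 0.18 = 0.2420640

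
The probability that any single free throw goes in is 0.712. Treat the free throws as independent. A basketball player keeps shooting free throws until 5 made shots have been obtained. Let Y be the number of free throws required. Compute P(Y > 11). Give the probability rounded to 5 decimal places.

0.01717

Needing more than 11 free throws ⇔ fewer than 5 successes in the first 11. With X ~ Binomial(11, 0.712), P(Y > 11) = P(X ≤ 4).
  k=0: C(11,0)·0.712^0·0.288^11 = 0.0000011
  k=1: C(11,1)·0.712^1·0.288^10 = 0.0000307
  k=2: C(11,2)·0.712^2·0.288^9 = 0.0003801
  k=3: C(11,3)·0.712^3·0.288^8 = 0.0028188
  k=4: C(11,4)·0.712^4·0.288^7 = 0.0139374
P(X ≤ 4) = 0.0171681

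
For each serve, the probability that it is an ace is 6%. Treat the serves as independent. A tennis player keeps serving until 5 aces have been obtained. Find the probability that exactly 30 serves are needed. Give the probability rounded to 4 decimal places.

0.0039

Y = trial on which the fifth success occurs; negative binomial, r=5, p=0.06.
P(Y=30) = C(29,4) · p^5 · (1−p)^25
= 23751 · 7.776e-07 · 0.21291 = 0.003932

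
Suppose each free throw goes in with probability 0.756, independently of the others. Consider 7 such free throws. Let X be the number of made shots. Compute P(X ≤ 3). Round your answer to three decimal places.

X ~ Binomial(7, 0.756); P(X ≤ 3) = Σ C(7,k) p^k (1−p)^(7−k) over k:
  k=0: C(7,0)·0.756^0·0.244^7 = 0.00005
  k=1: C(7,1)·0.756^1·0.244^6 = 0.00112
  k=2: C(7,2)·0.756^2·0.244^5 = 0.01038
  k=3: C(7,3)·0.756^3·0.244^4 = 0.05360
Total = 0.06515

0.065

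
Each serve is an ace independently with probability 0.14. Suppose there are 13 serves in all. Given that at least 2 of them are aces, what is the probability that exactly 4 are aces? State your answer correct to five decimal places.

X ~ Binomial(13, 0.14). Want P(X=4 | X≥2) = P(X=4) / P(X≥2).
P(X=4) = C(13,4)·0.14^4·0.86^9 = 0.0706813
P(X≥2) = 1 − 0.1407602 − 0.2978879 = 0.5613519
Ratio = 0.0706813 / 0.5613519 = 0.1259125

0.12591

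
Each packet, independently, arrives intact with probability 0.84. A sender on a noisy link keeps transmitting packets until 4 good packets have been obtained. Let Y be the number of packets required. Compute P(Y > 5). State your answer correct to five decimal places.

0.18349

Needing more than 5 packets ⇔ fewer than 4 successes in the first 5. With X ~ Binomial(5, 0.84), P(Y > 5) = P(X ≤ 3).
  k=0: C(5,0)·0.84^0·0.16^5 = 0.0001049
  k=1: C(5,1)·0.84^1·0.16^4 = 0.0027525
  k=2: C(5,2)·0.84^2·0.16^3 = 0.0289014
  k=3: C(5,3)·0.84^3·0.16^2 = 0.1517322
P(X ≤ 3) = 0.1834910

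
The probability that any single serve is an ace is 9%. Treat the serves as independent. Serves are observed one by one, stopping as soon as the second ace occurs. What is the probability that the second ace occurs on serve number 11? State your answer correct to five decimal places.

0.03466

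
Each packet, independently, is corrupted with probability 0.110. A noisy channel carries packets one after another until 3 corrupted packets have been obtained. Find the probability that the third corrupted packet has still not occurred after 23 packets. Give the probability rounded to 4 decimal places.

0.5283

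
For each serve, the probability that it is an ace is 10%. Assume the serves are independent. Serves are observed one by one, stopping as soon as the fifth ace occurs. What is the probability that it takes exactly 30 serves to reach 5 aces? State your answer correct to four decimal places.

Y = trial on which the fifth success occurs; negative binomial, r=5, p=0.10.
P(Y=30) = C(29,4) · p^5 · (1−p)^25
= 23751 · 1e-05 · 0.07179 = 0.017051

0.0171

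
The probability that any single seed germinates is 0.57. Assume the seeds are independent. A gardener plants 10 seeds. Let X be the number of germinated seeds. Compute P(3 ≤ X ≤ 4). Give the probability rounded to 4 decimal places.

X ~ Binomial(10, 0.57); P(3 ≤ X ≤ 4) = Σ C(10,k) p^k (1−p)^(10−k) over k:
  k=3: C(10,3)·0.57^3·0.43^7 = 0.060407
  k=4: C(10,4)·0.57^4·0.43^6 = 0.140129
Total = 0.200536

0.2005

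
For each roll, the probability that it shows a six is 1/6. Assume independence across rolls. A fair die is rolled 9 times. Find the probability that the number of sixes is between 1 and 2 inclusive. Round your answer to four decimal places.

0.6279

X ~ Binomial(9, 0.166667); P(1 ≤ X ≤ 2) = Σ C(9,k) p^k (1−p)^(9−k) over k:
  k=1: C(9,1)·0.166667^1·0.833333^8 = 0.348852
  k=2: C(9,2)·0.166667^2·0.833333^7 = 0.279082
Total = 0.627934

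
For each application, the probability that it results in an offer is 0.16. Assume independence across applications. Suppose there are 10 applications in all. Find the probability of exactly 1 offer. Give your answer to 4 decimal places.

0.3331

X ~ Binomial(n=10, p=0.16).
P(X=1) = C(10,1) · p^1 · (1−p)^9
= 10 · 0.16 · 0.20822 = 0.333145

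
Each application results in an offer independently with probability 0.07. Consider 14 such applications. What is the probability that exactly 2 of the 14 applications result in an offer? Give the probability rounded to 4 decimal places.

0.1867

X ~ Binomial(n=14, p=0.07).
P(X=2) = C(14,2) · p^2 · (1−p)^12
= 91 · 0.0049 · 0.4186 = 0.186652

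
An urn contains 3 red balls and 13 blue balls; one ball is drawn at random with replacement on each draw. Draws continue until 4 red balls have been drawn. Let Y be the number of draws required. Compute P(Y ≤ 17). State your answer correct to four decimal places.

0.3985

Finishing within 17 draws ⇔ at least 4 successes in the first 17. With X ~ Binomial(17, 0.1875), P(Y ≤ 17) = 1 − P(X ≤ 3).
  k=0: C(17,0)·0.1875^0·0.8125^17 = 0.029309
  k=1: C(17,1)·0.1875^1·0.8125^16 = 0.114980
  k=2: C(17,2)·0.1875^2·0.8125^15 = 0.212272
  k=3: C(17,3)·0.1875^3·0.8125^14 = 0.244929
1 − 0.601490 = 0.398510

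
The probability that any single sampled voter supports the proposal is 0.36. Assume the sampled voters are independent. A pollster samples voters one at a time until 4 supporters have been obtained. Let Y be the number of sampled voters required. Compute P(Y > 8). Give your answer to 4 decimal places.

0.6847

Needing more than 8 sampled voters ⇔ fewer than 4 successes in the first 8. With X ~ Binomial(8, 0.36), P(Y > 8) = P(X ≤ 3).
  k=0: C(8,0)·0.36^0·0.64^8 = 0.028147
  k=1: C(8,1)·0.36^1·0.64^7 = 0.126664
  k=2: C(8,2)·0.36^2·0.64^6 = 0.249369
  k=3: C(8,3)·0.36^3·0.64^5 = 0.280540
P(X ≤ 3) = 0.684721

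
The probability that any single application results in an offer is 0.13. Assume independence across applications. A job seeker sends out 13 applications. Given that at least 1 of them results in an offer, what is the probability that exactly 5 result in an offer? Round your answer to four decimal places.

0.0188

X ~ Binomial(13, 0.13). Want P(X=5 | X≥1) = P(X=5) / P(X≥1).
P(X=5) = C(13,5)·0.13^5·0.87^8 = 0.015684
P(X≥1) = 1 − 0.163588 = 0.836412
Ratio = 0.015684 / 0.836412 = 0.018751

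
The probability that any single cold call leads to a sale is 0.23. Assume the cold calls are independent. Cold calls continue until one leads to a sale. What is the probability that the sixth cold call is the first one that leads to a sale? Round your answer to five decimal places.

Geometric (trials to first success), p = 0.23.
P(Y = 6) = (1−p)^5 · p = 0.27068 · 0.23 = 0.0622560

0.06226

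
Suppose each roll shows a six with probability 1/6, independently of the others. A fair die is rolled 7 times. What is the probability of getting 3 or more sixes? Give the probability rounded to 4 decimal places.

X ~ Binomial(7, 0.166667); P(X ≥ 3) = Σ C(7,k) p^k (1−p)^(7−k) over k:
  k=3: C(7,3)·0.166667^3·0.833333^4 = 0.078143
  k=4: C(7,4)·0.166667^4·0.833333^3 = 0.015629
  k=5: C(7,5)·0.166667^5·0.833333^2 = 0.001875
  k=6: C(7,6)·0.166667^6·0.833333^1 = 0.000125
  k=7: C(7,7)·0.166667^7·0.833333^0 = 0.000004
Total = 0.095775

0.0958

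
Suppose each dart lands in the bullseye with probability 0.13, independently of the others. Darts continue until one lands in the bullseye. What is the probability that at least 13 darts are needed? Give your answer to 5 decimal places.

Y = number of darts to the first success; geometric, p = 0.13.
P(Y > 12) = P(first 12 all fail) = (1−p)^12 = 0.1880317

0.18803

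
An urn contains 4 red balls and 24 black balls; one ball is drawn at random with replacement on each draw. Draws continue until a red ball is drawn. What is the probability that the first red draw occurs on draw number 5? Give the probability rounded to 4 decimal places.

0.0771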